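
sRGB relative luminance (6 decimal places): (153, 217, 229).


Linearize each channel (sRGB transfer function): c = v/255; c_lin = c/12.92 if c ≤ 0.04045, else ((c+0.055)/1.055)^2.4
  R: 153/255 ≈ 0.600000 > 0.04045 → ((0.600000+0.055)/1.055)^2.4 ≈ 0.318547
  G: 217/255 ≈ 0.850980 > 0.04045 → ((0.850980+0.055)/1.055)^2.4 ≈ 0.693872
  B: 229/255 ≈ 0.898039 > 0.04045 → ((0.898039+0.055)/1.055)^2.4 ≈ 0.783538
R_lin = 0.318547, G_lin = 0.693872, B_lin = 0.783538
L = 0.2126×R + 0.7152×G + 0.0722×B
L = 0.2126×0.318547 + 0.7152×0.693872 + 0.0722×0.783538
L ≈ 0.620552


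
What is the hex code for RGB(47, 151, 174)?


R = 47 → 2F (hex)
G = 151 → 97 (hex)
B = 174 → AE (hex)
Hex = #2F97AE


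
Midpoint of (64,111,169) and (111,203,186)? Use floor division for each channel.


Midpoint: each channel = ⌊(C₁+C₂)/2⌋
R: ⌊(64+111)/2⌋ = 87
G: ⌊(111+203)/2⌋ = 157
B: ⌊(169+186)/2⌋ = 177
= RGB(87, 157, 177)


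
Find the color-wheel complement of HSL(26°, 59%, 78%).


Complement = opposite side of color wheel = hue + 180°
H' = (26 + 180) mod 360 = 206°
S and L unchanged.
= HSL(206°, 59%, 78%)


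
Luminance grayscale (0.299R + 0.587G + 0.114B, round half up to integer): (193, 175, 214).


Gray = 0.299×R + 0.587×G + 0.114×B
Gray = 0.299×193 + 0.587×175 + 0.114×214
Gray = 57.707 + 102.725 + 24.396
Gray = 184.828 → round half up → 185
Gray = 185


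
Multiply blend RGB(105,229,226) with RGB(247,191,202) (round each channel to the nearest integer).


Multiply: C = A×B/255, rounded to nearest integer
R: 105×247/255 = 25935/255 ≈ 101.706 → 102
G: 229×191/255 = 43739/255 ≈ 171.525 → 172
B: 226×202/255 = 45652/255 ≈ 179.027 → 179
= RGB(102, 172, 179)


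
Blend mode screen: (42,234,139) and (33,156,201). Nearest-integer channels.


Screen: C = 255 - (255-A)×(255-B)/255, rounded to nearest integer
R: 255 - (255-42)×(255-33)/255 = 255 - 47286/255 ≈ 255 - 185.435 = 69.565 → 70
G: 255 - (255-234)×(255-156)/255 = 255 - 2079/255 ≈ 255 - 8.153 = 246.847 → 247
B: 255 - (255-139)×(255-201)/255 = 255 - 6264/255 ≈ 255 - 24.565 = 230.435 → 230
= RGB(70, 247, 230)


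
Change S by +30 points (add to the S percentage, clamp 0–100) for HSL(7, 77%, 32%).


Original S = 77%
Adjustment = +30 percentage points
New S = 77 + (30) = 107
Clamp to [0, 100] → 100
= HSL(7°, 100%, 32%)


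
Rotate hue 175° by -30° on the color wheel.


New hue = (H + rotation) mod 360
New hue = (175 -30) mod 360
= 145 mod 360
= 145°


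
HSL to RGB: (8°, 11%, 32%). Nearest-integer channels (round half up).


H=8°, S=0.11, L=0.32
C = (1-|2L-1|)×S = (1-|-0.36|)×0.11 = 0.0704
H' = H/60 = 8/60 ≈ 0.1333; X = C×(1-|H' mod 2 - 1|) ≈ 0.0094
m = L - C/2 = 0.32 - 0.0352 = 0.2848
Sector ⌊H'⌋ = 0 → (R',G',B') = (0.0704, ≈0.0094, 0.0)
RGB = ((R'+m)×255, (G'+m)×255, (B'+m)×255) = (90.576, 75.0176, 72.624)
Round half up → RGB(91, 75, 73)


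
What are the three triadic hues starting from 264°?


Triadic: equally spaced at 120° intervals
H1 = 264°
H2 = (264 + 120) mod 360 = 24°
H3 = (264 + 240) mod 360 = 144°
Triadic = 264°, 24°, 144°


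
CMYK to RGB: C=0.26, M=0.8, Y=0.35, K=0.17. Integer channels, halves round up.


R = 255 × (1-C) × (1-K) = 255 × 0.74 × 0.83 = 156.621 → 157
G = 255 × (1-M) × (1-K) = 255 × 0.20 × 0.83 = 42.33 → 42
B = 255 × (1-Y) × (1-K) = 255 × 0.65 × 0.83 = 137.5725 → 138
= RGB(157, 42, 138)


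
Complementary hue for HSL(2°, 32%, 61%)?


Complement = opposite side of color wheel = hue + 180°
H' = (2 + 180) mod 360 = 182°
S and L unchanged.
= HSL(182°, 32%, 61%)


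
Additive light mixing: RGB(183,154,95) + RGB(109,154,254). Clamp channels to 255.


Additive: each channel = min(255, C₁+C₂)
R: 183+109 = 292 → 255
G: 154+154 = 308 → 255
B: 95+254 = 349 → 255
= RGB(255, 255, 255)


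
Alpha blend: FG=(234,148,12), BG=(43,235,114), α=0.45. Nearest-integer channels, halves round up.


C = α×F + (1-α)×B, with 1-α = 0.55
R: 0.45×234 + 0.55×43 = 105.30 + 23.65 = 128.95 → 129
G: 0.45×148 + 0.55×235 = 66.60 + 129.25 = 195.85 → 196
B: 0.45×12 + 0.55×114 = 5.40 + 62.70 = 68.10 → 68
= RGB(129, 196, 68)


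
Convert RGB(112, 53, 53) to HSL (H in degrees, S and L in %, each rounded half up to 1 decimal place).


Normalize: R'=112/255≈0.4392, G'=53/255≈0.2078, B'=53/255≈0.2078
Max=112/255, Min=53/255, Δ=Max-Min=59/255
L = (Max+Min)/2 = (112+53)/510 = 165/510 = 0.32352… → L = 32.4%
L ≤ 0.5 → S = Δ/(Max+Min) = 59/(112+53) = 59/165 = 0.35757… → S = 35.8%
(the 1/255 factors cancel in S and H, so raw channel differences can be used)
Max is R' → H = 60 × (((G-B)/Δ) mod 6) = 60 × (((53-53)/59) mod 6)
  0/59 = 0
  H = 60 × 0 = 0° → H = 0.0°
= HSL(0.0°, 35.8%, 32.4%)


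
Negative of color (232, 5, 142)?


Invert: (255-R, 255-G, 255-B)
R: 255-232 = 23
G: 255-5 = 250
B: 255-142 = 113
= RGB(23, 250, 113)


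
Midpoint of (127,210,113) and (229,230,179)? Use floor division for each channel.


Midpoint: each channel = ⌊(C₁+C₂)/2⌋
R: ⌊(127+229)/2⌋ = 178
G: ⌊(210+230)/2⌋ = 220
B: ⌊(113+179)/2⌋ = 146
= RGB(178, 220, 146)


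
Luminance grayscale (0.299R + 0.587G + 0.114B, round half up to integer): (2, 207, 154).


Gray = 0.299×R + 0.587×G + 0.114×B
Gray = 0.299×2 + 0.587×207 + 0.114×154
Gray = 0.598 + 121.509 + 17.556
Gray = 139.663 → round half up → 140
Gray = 140


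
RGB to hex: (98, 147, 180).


R = 98 → 62 (hex)
G = 147 → 93 (hex)
B = 180 → B4 (hex)
Hex = #6293B4


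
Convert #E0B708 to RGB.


E0 → 224 (R)
B7 → 183 (G)
08 → 8 (B)
= RGB(224, 183, 8)


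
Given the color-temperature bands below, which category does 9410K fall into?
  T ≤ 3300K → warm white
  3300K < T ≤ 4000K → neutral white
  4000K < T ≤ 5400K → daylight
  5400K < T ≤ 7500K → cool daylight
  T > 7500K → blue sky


Temperature: 9410K
9410K > 7500K → blue sky
Classification: blue sky


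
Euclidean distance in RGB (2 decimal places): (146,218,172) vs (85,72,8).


d = √[(R₁-R₂)² + (G₁-G₂)² + (B₁-B₂)²]
d = √[(146-85)² + (218-72)² + (172-8)²]
d = √[3721 + 21316 + 26896]
d = √51933
d ≈ 227.89


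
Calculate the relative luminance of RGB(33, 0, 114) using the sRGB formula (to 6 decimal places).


Linearize each channel (sRGB transfer function): c = v/255; c_lin = c/12.92 if c ≤ 0.04045, else ((c+0.055)/1.055)^2.4
  R: 33/255 ≈ 0.129412 > 0.04045 → ((0.129412+0.055)/1.055)^2.4 ≈ 0.015209
  G: 0/255 ≈ 0.000000 ≤ 0.04045 → 0.000000/12.92 ≈ 0.000000
  B: 114/255 ≈ 0.447059 > 0.04045 → ((0.447059+0.055)/1.055)^2.4 ≈ 0.168269
R_lin = 0.015209, G_lin = 0.000000, B_lin = 0.168269
L = 0.2126×R + 0.7152×G + 0.0722×B
L = 0.2126×0.015209 + 0.7152×0.000000 + 0.0722×0.168269
L ≈ 0.015382


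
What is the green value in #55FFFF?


Color: #55FFFF
R = 55 = 85
G = FF = 255
B = FF = 255
Green = 255


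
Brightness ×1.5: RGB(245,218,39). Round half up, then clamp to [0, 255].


Multiply each channel by 1.5, round half up, clamp to [0, 255]
R: 245×1.5 = 367.5 → round → 368 → clamp → 255
G: 218×1.5 = 327 → clamp → 255
B: 39×1.5 = 58.5 → round → 59
= RGB(255, 255, 59)


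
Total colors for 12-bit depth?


Colors = 2^bits = 2^12
= 4,096 colors


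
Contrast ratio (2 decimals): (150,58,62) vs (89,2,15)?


Linearize each sRGB channel c=v/255: c/12.92 if c ≤ 0.04045 else ((c+0.055)/1.055)^2.4
L = 0.2126×R_lin + 0.7152×G_lin + 0.0722×B_lin
Color 1 (150,58,62):
  R=150: 150/255≈0.5882 > 0.04045 → ((0.5882+0.055)/1.055)^2.4 ≈ 0.30499
  G=58: 58/255≈0.2275 > 0.04045 → ((0.2275+0.055)/1.055)^2.4 ≈ 0.04231
  B=62: 62/255≈0.2431 > 0.04045 → ((0.2431+0.055)/1.055)^2.4 ≈ 0.04817
  L1 = 0.2126×0.30499 + 0.7152×0.04231 + 0.0722×0.04817 ≈ 0.09858
Color 2 (89,2,15):
  R=89: 89/255≈0.3490 > 0.04045 → ((0.3490+0.055)/1.055)^2.4 ≈ 0.09990
  G=2: 2/255≈0.0078 ≤ 0.04045 → 0.0078/12.92 ≈ 0.00061
  B=15: 15/255≈0.0588 > 0.04045 → ((0.0588+0.055)/1.055)^2.4 ≈ 0.00478
  L2 = 0.2126×0.09990 + 0.7152×0.00061 + 0.0722×0.00478 ≈ 0.02202
Lighter = 0.09858, Darker = 0.02202
Ratio = (L_lighter + 0.05) / (L_darker + 0.05)
Ratio = (0.09858 + 0.05) / (0.02202 + 0.05) = 0.14858 / 0.07202 ≈ 2.0631
Ratio ≈ 2.06:1


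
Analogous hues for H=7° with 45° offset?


Base hue: 7°
Left analog: (7 - 45) mod 360 = 322°
Right analog: (7 + 45) mod 360 = 52°
Analogous hues = 322° and 52°


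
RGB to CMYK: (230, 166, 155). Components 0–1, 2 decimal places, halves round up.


R'=230/255≈0.9020, G'=166/255≈0.6510, B'=155/255≈0.6078
K = 1 - max(R',G',B') = 1 - 230/255 = 25/255 = 0.09803… → 0.10
(1-R'-K)/(1-K) simplifies to (max-R)/max with max = 230:
C = (230-230)/230 = 0/230 = 0 → 0.00
M = (230-166)/230 = 64/230 = 0.27826… → 0.28
Y = (230-155)/230 = 75/230 = 0.32608… → 0.33
= CMYK(0.00, 0.28, 0.33, 0.10)


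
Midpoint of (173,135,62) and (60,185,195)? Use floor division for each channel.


Midpoint: each channel = ⌊(C₁+C₂)/2⌋
R: ⌊(173+60)/2⌋ = 116
G: ⌊(135+185)/2⌋ = 160
B: ⌊(62+195)/2⌋ = 128
= RGB(116, 160, 128)


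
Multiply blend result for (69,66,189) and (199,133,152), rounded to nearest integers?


Multiply: C = A×B/255, rounded to nearest integer
R: 69×199/255 = 13731/255 ≈ 53.847 → 54
G: 66×133/255 = 8778/255 ≈ 34.424 → 34
B: 189×152/255 = 28728/255 ≈ 112.659 → 113
= RGB(54, 34, 113)


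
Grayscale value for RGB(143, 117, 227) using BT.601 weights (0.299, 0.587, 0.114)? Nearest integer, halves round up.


Gray = 0.299×R + 0.587×G + 0.114×B
Gray = 0.299×143 + 0.587×117 + 0.114×227
Gray = 42.757 + 68.679 + 25.878
Gray = 137.314 → round half up → 137
Gray = 137


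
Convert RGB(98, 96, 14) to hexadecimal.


R = 98 → 62 (hex)
G = 96 → 60 (hex)
B = 14 → 0E (hex)
Hex = #62600E


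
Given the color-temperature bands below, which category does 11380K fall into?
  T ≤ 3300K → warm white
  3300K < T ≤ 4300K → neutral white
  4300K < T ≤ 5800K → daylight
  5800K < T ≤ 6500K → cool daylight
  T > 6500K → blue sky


Temperature: 11380K
11380K > 6500K → blue sky
Classification: blue sky


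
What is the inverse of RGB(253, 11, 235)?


Invert: (255-R, 255-G, 255-B)
R: 255-253 = 2
G: 255-11 = 244
B: 255-235 = 20
= RGB(2, 244, 20)


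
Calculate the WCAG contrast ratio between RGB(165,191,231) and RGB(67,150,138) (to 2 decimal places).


Linearize each sRGB channel c=v/255: c/12.92 if c ≤ 0.04045 else ((c+0.055)/1.055)^2.4
L = 0.2126×R_lin + 0.7152×G_lin + 0.0722×B_lin
Color 1 (165,191,231):
  R=165: 165/255≈0.6471 > 0.04045 → ((0.6471+0.055)/1.055)^2.4 ≈ 0.37626
  G=191: 191/255≈0.7490 > 0.04045 → ((0.7490+0.055)/1.055)^2.4 ≈ 0.52100
  B=231: 231/255≈0.9059 > 0.04045 → ((0.9059+0.055)/1.055)^2.4 ≈ 0.79910
  L1 = 0.2126×0.37626 + 0.7152×0.52100 + 0.0722×0.79910 ≈ 0.51030
Color 2 (67,150,138):
  R=67: 67/255≈0.2627 > 0.04045 → ((0.2627+0.055)/1.055)^2.4 ≈ 0.05613
  G=150: 150/255≈0.5882 > 0.04045 → ((0.5882+0.055)/1.055)^2.4 ≈ 0.30499
  B=138: 138/255≈0.5412 > 0.04045 → ((0.5412+0.055)/1.055)^2.4 ≈ 0.25415
  L2 = 0.2126×0.05613 + 0.7152×0.30499 + 0.0722×0.25415 ≈ 0.24841
Lighter = 0.51030, Darker = 0.24841
Ratio = (L_lighter + 0.05) / (L_darker + 0.05)
Ratio = (0.51030 + 0.05) / (0.24841 + 0.05) = 0.56030 / 0.29841 ≈ 1.8776
Ratio ≈ 1.88:1


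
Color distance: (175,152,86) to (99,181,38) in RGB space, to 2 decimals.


d = √[(R₁-R₂)² + (G₁-G₂)² + (B₁-B₂)²]
d = √[(175-99)² + (152-181)² + (86-38)²]
d = √[5776 + 841 + 2304]
d = √8921
d ≈ 94.45


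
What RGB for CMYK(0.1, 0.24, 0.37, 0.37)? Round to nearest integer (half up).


R = 255 × (1-C) × (1-K) = 255 × 0.90 × 0.63 = 144.585 → 145
G = 255 × (1-M) × (1-K) = 255 × 0.76 × 0.63 = 122.094 → 122
B = 255 × (1-Y) × (1-K) = 255 × 0.63 × 0.63 = 101.2095 → 101
= RGB(145, 122, 101)


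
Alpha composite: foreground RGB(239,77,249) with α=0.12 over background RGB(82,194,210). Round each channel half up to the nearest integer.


C = α×F + (1-α)×B, with 1-α = 0.88
R: 0.12×239 + 0.88×82 = 28.68 + 72.16 = 100.84 → 101
G: 0.12×77 + 0.88×194 = 9.24 + 170.72 = 179.96 → 180
B: 0.12×249 + 0.88×210 = 29.88 + 184.80 = 214.68 → 215
= RGB(101, 180, 215)


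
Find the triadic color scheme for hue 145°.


Triadic: equally spaced at 120° intervals
H1 = 145°
H2 = (145 + 120) mod 360 = 265°
H3 = (145 + 240) mod 360 = 25°
Triadic = 145°, 265°, 25°


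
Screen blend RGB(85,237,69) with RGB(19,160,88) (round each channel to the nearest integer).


Screen: C = 255 - (255-A)×(255-B)/255, rounded to nearest integer
R: 255 - (255-85)×(255-19)/255 = 255 - 40120/255 ≈ 255 - 157.333 = 97.667 → 98
G: 255 - (255-237)×(255-160)/255 = 255 - 1710/255 ≈ 255 - 6.706 = 248.294 → 248
B: 255 - (255-69)×(255-88)/255 = 255 - 31062/255 ≈ 255 - 121.812 = 133.188 → 133
= RGB(98, 248, 133)


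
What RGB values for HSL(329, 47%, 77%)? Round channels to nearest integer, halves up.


H=329°, S=0.47, L=0.77
C = (1-|2L-1|)×S = (1-|0.54|)×0.47 = 0.2162
H' = H/60 = 329/60 ≈ 5.4833; X = C×(1-|H' mod 2 - 1|) ≈ 0.1117
m = L - C/2 = 0.77 - 0.1081 = 0.6619
Sector ⌊H'⌋ = 5 → (R',G',B') = (0.2162, 0.0, ≈0.1117)
RGB = ((R'+m)×255, (G'+m)×255, (B'+m)×255) = (223.9155, 168.7845, 197.26885)
Round half up → RGB(224, 169, 197)


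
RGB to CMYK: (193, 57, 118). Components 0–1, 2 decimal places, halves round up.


R'=193/255≈0.7569, G'=57/255≈0.2235, B'=118/255≈0.4627
K = 1 - max(R',G',B') = 1 - 193/255 = 62/255 = 0.24313… → 0.24
(1-R'-K)/(1-K) simplifies to (max-R)/max with max = 193:
C = (193-193)/193 = 0/193 = 0 → 0.00
M = (193-57)/193 = 136/193 = 0.70466… → 0.70
Y = (193-118)/193 = 75/193 = 0.38860… → 0.39
= CMYK(0.00, 0.70, 0.39, 0.24)


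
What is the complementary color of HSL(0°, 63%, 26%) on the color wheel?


Complement = opposite side of color wheel = hue + 180°
H' = (0 + 180) mod 360 = 180°
S and L unchanged.
= HSL(180°, 63%, 26%)


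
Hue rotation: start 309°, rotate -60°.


New hue = (H + rotation) mod 360
New hue = (309 -60) mod 360
= 249 mod 360
= 249°


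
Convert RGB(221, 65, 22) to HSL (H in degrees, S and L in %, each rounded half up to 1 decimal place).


Normalize: R'=221/255≈0.8667, G'=65/255≈0.2549, B'=22/255≈0.0863
Max=221/255, Min=22/255, Δ=Max-Min=199/255
L = (Max+Min)/2 = (221+22)/510 = 243/510 = 0.47647… → L = 47.6%
L ≤ 0.5 → S = Δ/(Max+Min) = 199/(221+22) = 199/243 = 0.81893… → S = 81.9%
(the 1/255 factors cancel in S and H, so raw channel differences can be used)
Max is R' → H = 60 × (((G-B)/Δ) mod 6) = 60 × (((65-22)/199) mod 6)
  43/199 = 0.2160…
  H = 60 × 0.2160… = 12.964…° → H = 13.0°
= HSL(13.0°, 81.9%, 47.6%)


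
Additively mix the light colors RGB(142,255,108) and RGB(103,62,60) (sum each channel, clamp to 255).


Additive: each channel = min(255, C₁+C₂)
R: 142+103 = 245 → 245
G: 255+62 = 317 → 255
B: 108+60 = 168 → 168
= RGB(245, 255, 168)


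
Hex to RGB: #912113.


91 → 145 (R)
21 → 33 (G)
13 → 19 (B)
= RGB(145, 33, 19)


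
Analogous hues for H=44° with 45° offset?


Base hue: 44°
Left analog: (44 - 45) mod 360 = 359°
Right analog: (44 + 45) mod 360 = 89°
Analogous hues = 359° and 89°


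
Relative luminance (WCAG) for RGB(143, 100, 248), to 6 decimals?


Linearize each channel (sRGB transfer function): c = v/255; c_lin = c/12.92 if c ≤ 0.04045, else ((c+0.055)/1.055)^2.4
  R: 143/255 ≈ 0.560784 > 0.04045 → ((0.560784+0.055)/1.055)^2.4 ≈ 0.274677
  G: 100/255 ≈ 0.392157 > 0.04045 → ((0.392157+0.055)/1.055)^2.4 ≈ 0.127438
  B: 248/255 ≈ 0.972549 > 0.04045 → ((0.972549+0.055)/1.055)^2.4 ≈ 0.938686
R_lin = 0.274677, G_lin = 0.127438, B_lin = 0.938686
L = 0.2126×R + 0.7152×G + 0.0722×B
L = 0.2126×0.274677 + 0.7152×0.127438 + 0.0722×0.938686
L ≈ 0.217313


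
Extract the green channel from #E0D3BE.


Color: #E0D3BE
R = E0 = 224
G = D3 = 211
B = BE = 190
Green = 211


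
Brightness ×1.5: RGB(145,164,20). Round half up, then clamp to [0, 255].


Multiply each channel by 1.5, round half up, clamp to [0, 255]
R: 145×1.5 = 217.5 → round → 218
G: 164×1.5 = 246
B: 20×1.5 = 30
= RGB(218, 246, 30)


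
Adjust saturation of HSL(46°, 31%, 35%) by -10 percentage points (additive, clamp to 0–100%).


Original S = 31%
Adjustment = -10 percentage points
New S = 31 + (-10) = 21
Clamp to [0, 100] → 21
= HSL(46°, 21%, 35%)


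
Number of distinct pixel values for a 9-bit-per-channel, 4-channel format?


Total bits = 9 bits/channel × 4 channels = 36 bits
Distinct pixel values = 2^36
= 68,719,476,736 pixel values


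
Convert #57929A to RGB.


57 → 87 (R)
92 → 146 (G)
9A → 154 (B)
= RGB(87, 146, 154)


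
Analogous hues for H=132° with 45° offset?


Base hue: 132°
Left analog: (132 - 45) mod 360 = 87°
Right analog: (132 + 45) mod 360 = 177°
Analogous hues = 87° and 177°


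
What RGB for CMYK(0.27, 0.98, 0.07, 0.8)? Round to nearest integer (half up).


R = 255 × (1-C) × (1-K) = 255 × 0.73 × 0.20 = 37.23 → 37
G = 255 × (1-M) × (1-K) = 255 × 0.02 × 0.20 = 1.02 → 1
B = 255 × (1-Y) × (1-K) = 255 × 0.93 × 0.20 = 47.43 → 47
= RGB(37, 1, 47)


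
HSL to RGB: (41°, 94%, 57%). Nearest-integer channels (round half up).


H=41°, S=0.94, L=0.57
C = (1-|2L-1|)×S = (1-|0.14|)×0.94 = 0.8084
H' = H/60 = 41/60 ≈ 0.6833; X = C×(1-|H' mod 2 - 1|) ≈ 0.5524
m = L - C/2 = 0.57 - 0.4042 = 0.1658
Sector ⌊H'⌋ = 0 → (R',G',B') = (0.8084, ≈0.5524, 0.0)
RGB = ((R'+m)×255, (G'+m)×255, (B'+m)×255) = (248.421, 183.1427, 42.279)
Round half up → RGB(248, 183, 42)


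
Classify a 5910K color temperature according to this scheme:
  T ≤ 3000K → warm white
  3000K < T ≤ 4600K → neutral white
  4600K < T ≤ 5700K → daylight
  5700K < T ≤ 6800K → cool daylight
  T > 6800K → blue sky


Temperature: 5910K
5700K < 5910K ≤ 6800K → cool daylight
Classification: cool daylight


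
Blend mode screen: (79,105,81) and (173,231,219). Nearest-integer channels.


Screen: C = 255 - (255-A)×(255-B)/255, rounded to nearest integer
R: 255 - (255-79)×(255-173)/255 = 255 - 14432/255 ≈ 255 - 56.596 = 198.404 → 198
G: 255 - (255-105)×(255-231)/255 = 255 - 3600/255 ≈ 255 - 14.118 = 240.882 → 241
B: 255 - (255-81)×(255-219)/255 = 255 - 6264/255 ≈ 255 - 24.565 = 230.435 → 230
= RGB(198, 241, 230)


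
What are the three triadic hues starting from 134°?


Triadic: equally spaced at 120° intervals
H1 = 134°
H2 = (134 + 120) mod 360 = 254°
H3 = (134 + 240) mod 360 = 14°
Triadic = 134°, 254°, 14°


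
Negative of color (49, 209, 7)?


Invert: (255-R, 255-G, 255-B)
R: 255-49 = 206
G: 255-209 = 46
B: 255-7 = 248
= RGB(206, 46, 248)


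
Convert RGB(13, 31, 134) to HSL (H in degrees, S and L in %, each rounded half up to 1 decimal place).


Normalize: R'=13/255≈0.0510, G'=31/255≈0.1216, B'=134/255≈0.5255
Max=134/255, Min=13/255, Δ=Max-Min=121/255
L = (Max+Min)/2 = (134+13)/510 = 147/510 = 0.28823… → L = 28.8%
L ≤ 0.5 → S = Δ/(Max+Min) = 121/(134+13) = 121/147 = 0.82312… → S = 82.3%
(the 1/255 factors cancel in S and H, so raw channel differences can be used)
Max is B' → H = 60 × ((R-G)/Δ + 4) = 60 × ((13-31)/121 + 4)
  -18/121 + 4 = -0.1487… + 4 = 3.8512…
  H = 60 × 3.8512… = 231.074…° → H = 231.1°
= HSL(231.1°, 82.3%, 28.8%)


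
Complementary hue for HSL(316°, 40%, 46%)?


Complement = opposite side of color wheel = hue + 180°
H' = (316 + 180) mod 360 = 136°
S and L unchanged.
= HSL(136°, 40%, 46%)


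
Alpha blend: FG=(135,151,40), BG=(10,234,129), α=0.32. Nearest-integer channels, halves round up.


C = α×F + (1-α)×B, with 1-α = 0.68
R: 0.32×135 + 0.68×10 = 43.20 + 6.80 = 50.00 → 50
G: 0.32×151 + 0.68×234 = 48.32 + 159.12 = 207.44 → 207
B: 0.32×40 + 0.68×129 = 12.80 + 87.72 = 100.52 → 101
= RGB(50, 207, 101)


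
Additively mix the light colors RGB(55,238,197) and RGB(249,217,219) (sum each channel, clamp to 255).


Additive: each channel = min(255, C₁+C₂)
R: 55+249 = 304 → 255
G: 238+217 = 455 → 255
B: 197+219 = 416 → 255
= RGB(255, 255, 255)


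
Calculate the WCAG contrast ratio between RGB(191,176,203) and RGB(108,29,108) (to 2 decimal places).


Linearize each sRGB channel c=v/255: c/12.92 if c ≤ 0.04045 else ((c+0.055)/1.055)^2.4
L = 0.2126×R_lin + 0.7152×G_lin + 0.0722×B_lin
Color 1 (191,176,203):
  R=191: 191/255≈0.7490 > 0.04045 → ((0.7490+0.055)/1.055)^2.4 ≈ 0.52100
  G=176: 176/255≈0.6902 > 0.04045 → ((0.6902+0.055)/1.055)^2.4 ≈ 0.43415
  B=203: 203/255≈0.7961 > 0.04045 → ((0.7961+0.055)/1.055)^2.4 ≈ 0.59720
  L1 = 0.2126×0.52100 + 0.7152×0.43415 + 0.0722×0.59720 ≈ 0.46439
Color 2 (108,29,108):
  R=108: 108/255≈0.4235 > 0.04045 → ((0.4235+0.055)/1.055)^2.4 ≈ 0.14996
  G=29: 29/255≈0.1137 > 0.04045 → ((0.1137+0.055)/1.055)^2.4 ≈ 0.01229
  B=108: 108/255≈0.4235 > 0.04045 → ((0.4235+0.055)/1.055)^2.4 ≈ 0.14996
  L2 = 0.2126×0.14996 + 0.7152×0.01229 + 0.0722×0.14996 ≈ 0.05150
Lighter = 0.46439, Darker = 0.05150
Ratio = (L_lighter + 0.05) / (L_darker + 0.05)
Ratio = (0.46439 + 0.05) / (0.05150 + 0.05) = 0.51439 / 0.10150 ≈ 5.0681
Ratio ≈ 5.07:1


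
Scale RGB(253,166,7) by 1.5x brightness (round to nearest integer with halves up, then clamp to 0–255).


Multiply each channel by 1.5, round half up, clamp to [0, 255]
R: 253×1.5 = 379.5 → round → 380 → clamp → 255
G: 166×1.5 = 249
B: 7×1.5 = 10.5 → round → 11
= RGB(255, 249, 11)


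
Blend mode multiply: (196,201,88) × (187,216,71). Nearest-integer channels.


Multiply: C = A×B/255, rounded to nearest integer
R: 196×187/255 = 36652/255 ≈ 143.733 → 144
G: 201×216/255 = 43416/255 ≈ 170.259 → 170
B: 88×71/255 = 6248/255 ≈ 24.502 → 25
= RGB(144, 170, 25)


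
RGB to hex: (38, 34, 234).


R = 38 → 26 (hex)
G = 34 → 22 (hex)
B = 234 → EA (hex)
Hex = #2622EA


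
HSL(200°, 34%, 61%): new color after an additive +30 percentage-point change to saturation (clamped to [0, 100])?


Original S = 34%
Adjustment = +30 percentage points
New S = 34 + (30) = 64
Clamp to [0, 100] → 64
= HSL(200°, 64%, 61%)


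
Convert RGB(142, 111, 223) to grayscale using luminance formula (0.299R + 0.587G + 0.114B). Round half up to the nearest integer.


Gray = 0.299×R + 0.587×G + 0.114×B
Gray = 0.299×142 + 0.587×111 + 0.114×223
Gray = 42.458 + 65.157 + 25.422
Gray = 133.037 → round half up → 133
Gray = 133


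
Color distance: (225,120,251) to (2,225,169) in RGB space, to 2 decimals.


d = √[(R₁-R₂)² + (G₁-G₂)² + (B₁-B₂)²]
d = √[(225-2)² + (120-225)² + (251-169)²]
d = √[49729 + 11025 + 6724]
d = √67478
d ≈ 259.77


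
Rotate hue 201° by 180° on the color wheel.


New hue = (H + rotation) mod 360
New hue = (201 + 180) mod 360
= 381 mod 360
= 21°


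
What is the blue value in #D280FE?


Color: #D280FE
R = D2 = 210
G = 80 = 128
B = FE = 254
Blue = 254


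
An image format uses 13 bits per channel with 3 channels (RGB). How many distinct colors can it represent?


Total bits = 13 bits/channel × 3 channels = 39 bits
Distinct colors = 2^39
= 549,755,813,888 colors


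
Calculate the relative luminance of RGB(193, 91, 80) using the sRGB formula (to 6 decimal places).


Linearize each channel (sRGB transfer function): c = v/255; c_lin = c/12.92 if c ≤ 0.04045, else ((c+0.055)/1.055)^2.4
  R: 193/255 ≈ 0.756863 > 0.04045 → ((0.756863+0.055)/1.055)^2.4 ≈ 0.533276
  G: 91/255 ≈ 0.356863 > 0.04045 → ((0.356863+0.055)/1.055)^2.4 ≈ 0.104616
  B: 80/255 ≈ 0.313725 > 0.04045 → ((0.313725+0.055)/1.055)^2.4 ≈ 0.080220
R_lin = 0.533276, G_lin = 0.104616, B_lin = 0.080220
L = 0.2126×R + 0.7152×G + 0.0722×B
L = 0.2126×0.533276 + 0.7152×0.104616 + 0.0722×0.080220
L ≈ 0.193988


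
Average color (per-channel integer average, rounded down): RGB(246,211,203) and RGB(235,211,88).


Midpoint: each channel = ⌊(C₁+C₂)/2⌋
R: ⌊(246+235)/2⌋ = 240
G: ⌊(211+211)/2⌋ = 211
B: ⌊(203+88)/2⌋ = 145
= RGB(240, 211, 145)


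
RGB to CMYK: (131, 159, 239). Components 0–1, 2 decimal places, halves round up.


R'=131/255≈0.5137, G'=159/255≈0.6235, B'=239/255≈0.9373
K = 1 - max(R',G',B') = 1 - 239/255 = 16/255 = 0.06274… → 0.06
(1-R'-K)/(1-K) simplifies to (max-R)/max with max = 239:
C = (239-131)/239 = 108/239 = 0.45188… → 0.45
M = (239-159)/239 = 80/239 = 0.33472… → 0.33
Y = (239-239)/239 = 0/239 = 0 → 0.00
= CMYK(0.45, 0.33, 0.00, 0.06)


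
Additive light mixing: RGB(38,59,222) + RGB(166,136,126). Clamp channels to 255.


Additive: each channel = min(255, C₁+C₂)
R: 38+166 = 204 → 204
G: 59+136 = 195 → 195
B: 222+126 = 348 → 255
= RGB(204, 195, 255)


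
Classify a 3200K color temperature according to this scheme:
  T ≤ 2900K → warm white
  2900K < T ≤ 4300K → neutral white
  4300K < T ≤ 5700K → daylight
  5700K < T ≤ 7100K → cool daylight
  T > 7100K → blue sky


Temperature: 3200K
2900K < 3200K ≤ 4300K → neutral white
Classification: neutral white


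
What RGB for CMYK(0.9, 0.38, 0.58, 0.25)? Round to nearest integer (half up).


R = 255 × (1-C) × (1-K) = 255 × 0.10 × 0.75 = 19.125 → 19
G = 255 × (1-M) × (1-K) = 255 × 0.62 × 0.75 = 118.575 → 119
B = 255 × (1-Y) × (1-K) = 255 × 0.42 × 0.75 = 80.325 → 80
= RGB(19, 119, 80)


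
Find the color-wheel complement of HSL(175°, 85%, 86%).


Complement = opposite side of color wheel = hue + 180°
H' = (175 + 180) mod 360 = 355°
S and L unchanged.
= HSL(355°, 85%, 86%)


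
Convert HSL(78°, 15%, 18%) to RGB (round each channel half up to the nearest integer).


H=78°, S=0.15, L=0.18
C = (1-|2L-1|)×S = (1-|-0.64|)×0.15 = 0.054
H' = H/60 = 78/60 ≈ 1.3000; X = C×(1-|H' mod 2 - 1|) = 0.0378
m = L - C/2 = 0.18 - 0.027 = 0.153
Sector ⌊H'⌋ = 1 → (R',G',B') = (0.0378, 0.054, 0.0)
RGB = ((R'+m)×255, (G'+m)×255, (B'+m)×255) = (48.654, 52.785, 39.015)
Round half up → RGB(49, 53, 39)


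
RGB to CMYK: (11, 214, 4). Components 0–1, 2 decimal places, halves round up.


R'=11/255≈0.0431, G'=214/255≈0.8392, B'=4/255≈0.0157
K = 1 - max(R',G',B') = 1 - 214/255 = 41/255 = 0.16078… → 0.16
(1-R'-K)/(1-K) simplifies to (max-R)/max with max = 214:
C = (214-11)/214 = 203/214 = 0.94859… → 0.95
M = (214-214)/214 = 0/214 = 0 → 0.00
Y = (214-4)/214 = 210/214 = 0.98130… → 0.98
= CMYK(0.95, 0.00, 0.98, 0.16)


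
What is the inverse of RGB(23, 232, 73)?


Invert: (255-R, 255-G, 255-B)
R: 255-23 = 232
G: 255-232 = 23
B: 255-73 = 182
= RGB(232, 23, 182)


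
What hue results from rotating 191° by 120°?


New hue = (H + rotation) mod 360
New hue = (191 + 120) mod 360
= 311 mod 360
= 311°


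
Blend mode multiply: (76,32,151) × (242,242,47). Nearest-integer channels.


Multiply: C = A×B/255, rounded to nearest integer
R: 76×242/255 = 18392/255 ≈ 72.125 → 72
G: 32×242/255 = 7744/255 ≈ 30.369 → 30
B: 151×47/255 = 7097/255 ≈ 27.831 → 28
= RGB(72, 30, 28)


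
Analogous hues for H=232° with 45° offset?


Base hue: 232°
Left analog: (232 - 45) mod 360 = 187°
Right analog: (232 + 45) mod 360 = 277°
Analogous hues = 187° and 277°


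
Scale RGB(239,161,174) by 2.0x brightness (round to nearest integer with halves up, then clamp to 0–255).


Multiply each channel by 2.0, round half up, clamp to [0, 255]
R: 239×2.0 = 478 → clamp → 255
G: 161×2.0 = 322 → clamp → 255
B: 174×2.0 = 348 → clamp → 255
= RGB(255, 255, 255)


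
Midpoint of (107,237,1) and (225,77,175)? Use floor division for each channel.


Midpoint: each channel = ⌊(C₁+C₂)/2⌋
R: ⌊(107+225)/2⌋ = 166
G: ⌊(237+77)/2⌋ = 157
B: ⌊(1+175)/2⌋ = 88
= RGB(166, 157, 88)


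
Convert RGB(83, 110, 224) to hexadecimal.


R = 83 → 53 (hex)
G = 110 → 6E (hex)
B = 224 → E0 (hex)
Hex = #536EE0


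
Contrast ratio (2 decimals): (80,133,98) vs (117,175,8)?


Linearize each sRGB channel c=v/255: c/12.92 if c ≤ 0.04045 else ((c+0.055)/1.055)^2.4
L = 0.2126×R_lin + 0.7152×G_lin + 0.0722×B_lin
Color 1 (80,133,98):
  R=80: 80/255≈0.3137 > 0.04045 → ((0.3137+0.055)/1.055)^2.4 ≈ 0.08022
  G=133: 133/255≈0.5216 > 0.04045 → ((0.5216+0.055)/1.055)^2.4 ≈ 0.23455
  B=98: 98/255≈0.3843 > 0.04045 → ((0.3843+0.055)/1.055)^2.4 ≈ 0.12214
  L1 = 0.2126×0.08022 + 0.7152×0.23455 + 0.0722×0.12214 ≈ 0.19362
Color 2 (117,175,8):
  R=117: 117/255≈0.4588 > 0.04045 → ((0.4588+0.055)/1.055)^2.4 ≈ 0.17789
  G=175: 175/255≈0.6863 > 0.04045 → ((0.6863+0.055)/1.055)^2.4 ≈ 0.42869
  B=8: 8/255≈0.0314 ≤ 0.04045 → 0.0314/12.92 ≈ 0.00243
  L2 = 0.2126×0.17789 + 0.7152×0.42869 + 0.0722×0.00243 ≈ 0.34459
Lighter = 0.34459, Darker = 0.19362
Ratio = (L_lighter + 0.05) / (L_darker + 0.05)
Ratio = (0.34459 + 0.05) / (0.19362 + 0.05) = 0.39459 / 0.24362 ≈ 1.6197
Ratio ≈ 1.62:1


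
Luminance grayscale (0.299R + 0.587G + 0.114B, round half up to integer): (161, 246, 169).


Gray = 0.299×R + 0.587×G + 0.114×B
Gray = 0.299×161 + 0.587×246 + 0.114×169
Gray = 48.139 + 144.402 + 19.266
Gray = 211.807 → round half up → 212
Gray = 212


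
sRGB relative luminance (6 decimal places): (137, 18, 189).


Linearize each channel (sRGB transfer function): c = v/255; c_lin = c/12.92 if c ≤ 0.04045, else ((c+0.055)/1.055)^2.4
  R: 137/255 ≈ 0.537255 > 0.04045 → ((0.537255+0.055)/1.055)^2.4 ≈ 0.250158
  G: 18/255 ≈ 0.070588 > 0.04045 → ((0.070588+0.055)/1.055)^2.4 ≈ 0.006049
  B: 189/255 ≈ 0.741176 > 0.04045 → ((0.741176+0.055)/1.055)^2.4 ≈ 0.508881
R_lin = 0.250158, G_lin = 0.006049, B_lin = 0.508881
L = 0.2126×R + 0.7152×G + 0.0722×B
L = 0.2126×0.250158 + 0.7152×0.006049 + 0.0722×0.508881
L ≈ 0.094251


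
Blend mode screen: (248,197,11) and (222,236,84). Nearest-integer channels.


Screen: C = 255 - (255-A)×(255-B)/255, rounded to nearest integer
R: 255 - (255-248)×(255-222)/255 = 255 - 231/255 ≈ 255 - 0.906 = 254.094 → 254
G: 255 - (255-197)×(255-236)/255 = 255 - 1102/255 ≈ 255 - 4.322 = 250.678 → 251
B: 255 - (255-11)×(255-84)/255 = 255 - 41724/255 ≈ 255 - 163.624 = 91.376 → 91
= RGB(254, 251, 91)


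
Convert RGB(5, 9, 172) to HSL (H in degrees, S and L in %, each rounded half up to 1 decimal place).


Normalize: R'=5/255≈0.0196, G'=9/255≈0.0353, B'=172/255≈0.6745
Max=172/255, Min=5/255, Δ=Max-Min=167/255
L = (Max+Min)/2 = (172+5)/510 = 177/510 = 0.34705… → L = 34.7%
L ≤ 0.5 → S = Δ/(Max+Min) = 167/(172+5) = 167/177 = 0.94350… → S = 94.4%
(the 1/255 factors cancel in S and H, so raw channel differences can be used)
Max is B' → H = 60 × ((R-G)/Δ + 4) = 60 × ((5-9)/167 + 4)
  -4/167 + 4 = -0.0239… + 4 = 3.9760…
  H = 60 × 3.9760… = 238.562…° → H = 238.6°
= HSL(238.6°, 94.4%, 34.7%)


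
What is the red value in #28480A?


Color: #28480A
R = 28 = 40
G = 48 = 72
B = 0A = 10
Red = 40


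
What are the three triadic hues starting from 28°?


Triadic: equally spaced at 120° intervals
H1 = 28°
H2 = (28 + 120) mod 360 = 148°
H3 = (28 + 240) mod 360 = 268°
Triadic = 28°, 148°, 268°


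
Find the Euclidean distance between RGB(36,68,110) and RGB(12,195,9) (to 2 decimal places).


d = √[(R₁-R₂)² + (G₁-G₂)² + (B₁-B₂)²]
d = √[(36-12)² + (68-195)² + (110-9)²]
d = √[576 + 16129 + 10201]
d = √26906
d ≈ 164.03


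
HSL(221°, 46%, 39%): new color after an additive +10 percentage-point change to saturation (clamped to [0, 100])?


Original S = 46%
Adjustment = +10 percentage points
New S = 46 + (10) = 56
Clamp to [0, 100] → 56
= HSL(221°, 56%, 39%)


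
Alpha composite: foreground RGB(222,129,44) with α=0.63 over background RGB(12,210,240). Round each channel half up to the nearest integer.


C = α×F + (1-α)×B, with 1-α = 0.37
R: 0.63×222 + 0.37×12 = 139.86 + 4.44 = 144.30 → 144
G: 0.63×129 + 0.37×210 = 81.27 + 77.70 = 158.97 → 159
B: 0.63×44 + 0.37×240 = 27.72 + 88.80 = 116.52 → 117
= RGB(144, 159, 117)


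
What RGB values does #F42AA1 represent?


F4 → 244 (R)
2A → 42 (G)
A1 → 161 (B)
= RGB(244, 42, 161)


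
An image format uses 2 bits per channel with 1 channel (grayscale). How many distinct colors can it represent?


Total bits = 2 bits/channel × 1 channels = 2 bits
Distinct colors = 2^2
= 4 colors


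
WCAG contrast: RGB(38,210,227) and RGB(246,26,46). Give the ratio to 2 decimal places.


Linearize each sRGB channel c=v/255: c/12.92 if c ≤ 0.04045 else ((c+0.055)/1.055)^2.4
L = 0.2126×R_lin + 0.7152×G_lin + 0.0722×B_lin
Color 1 (38,210,227):
  R=38: 38/255≈0.1490 > 0.04045 → ((0.1490+0.055)/1.055)^2.4 ≈ 0.01938
  G=210: 210/255≈0.8235 > 0.04045 → ((0.8235+0.055)/1.055)^2.4 ≈ 0.64448
  B=227: 227/255≈0.8902 > 0.04045 → ((0.8902+0.055)/1.055)^2.4 ≈ 0.76815
  L1 = 0.2126×0.01938 + 0.7152×0.64448 + 0.0722×0.76815 ≈ 0.52051
Color 2 (246,26,46):
  R=246: 246/255≈0.9647 > 0.04045 → ((0.9647+0.055)/1.055)^2.4 ≈ 0.92158
  G=26: 26/255≈0.1020 > 0.04045 → ((0.1020+0.055)/1.055)^2.4 ≈ 0.01033
  B=46: 46/255≈0.1804 > 0.04045 → ((0.1804+0.055)/1.055)^2.4 ≈ 0.02732
  L2 = 0.2126×0.92158 + 0.7152×0.01033 + 0.0722×0.02732 ≈ 0.20529
Lighter = 0.52051, Darker = 0.20529
Ratio = (L_lighter + 0.05) / (L_darker + 0.05)
Ratio = (0.52051 + 0.05) / (0.20529 + 0.05) = 0.57051 / 0.25529 ≈ 2.2348
Ratio ≈ 2.23:1


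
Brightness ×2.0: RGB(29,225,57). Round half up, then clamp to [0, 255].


Multiply each channel by 2.0, round half up, clamp to [0, 255]
R: 29×2.0 = 58
G: 225×2.0 = 450 → clamp → 255
B: 57×2.0 = 114
= RGB(58, 255, 114)


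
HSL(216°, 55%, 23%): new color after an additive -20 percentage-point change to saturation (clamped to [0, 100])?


Original S = 55%
Adjustment = -20 percentage points
New S = 55 + (-20) = 35
Clamp to [0, 100] → 35
= HSL(216°, 35%, 23%)


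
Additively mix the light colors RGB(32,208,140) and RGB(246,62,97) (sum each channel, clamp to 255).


Additive: each channel = min(255, C₁+C₂)
R: 32+246 = 278 → 255
G: 208+62 = 270 → 255
B: 140+97 = 237 → 237
= RGB(255, 255, 237)


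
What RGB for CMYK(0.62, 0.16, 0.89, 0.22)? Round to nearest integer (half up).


R = 255 × (1-C) × (1-K) = 255 × 0.38 × 0.78 = 75.582 → 76
G = 255 × (1-M) × (1-K) = 255 × 0.84 × 0.78 = 167.076 → 167
B = 255 × (1-Y) × (1-K) = 255 × 0.11 × 0.78 = 21.879 → 22
= RGB(76, 167, 22)


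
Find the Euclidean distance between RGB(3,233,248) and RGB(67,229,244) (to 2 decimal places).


d = √[(R₁-R₂)² + (G₁-G₂)² + (B₁-B₂)²]
d = √[(3-67)² + (233-229)² + (248-244)²]
d = √[4096 + 16 + 16]
d = √4128
d ≈ 64.25


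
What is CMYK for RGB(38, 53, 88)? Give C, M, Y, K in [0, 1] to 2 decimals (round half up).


R'=38/255≈0.1490, G'=53/255≈0.2078, B'=88/255≈0.3451
K = 1 - max(R',G',B') = 1 - 88/255 = 167/255 = 0.65490… → 0.65
(1-R'-K)/(1-K) simplifies to (max-R)/max with max = 88:
C = (88-38)/88 = 50/88 = 0.56818… → 0.57
M = (88-53)/88 = 35/88 = 0.39772… → 0.40
Y = (88-88)/88 = 0/88 = 0 → 0.00
= CMYK(0.57, 0.40, 0.00, 0.65)


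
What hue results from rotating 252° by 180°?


New hue = (H + rotation) mod 360
New hue = (252 + 180) mod 360
= 432 mod 360
= 72°


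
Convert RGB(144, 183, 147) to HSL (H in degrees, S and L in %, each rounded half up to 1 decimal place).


Normalize: R'=144/255≈0.5647, G'=183/255≈0.7176, B'=147/255≈0.5765
Max=183/255, Min=144/255, Δ=Max-Min=39/255
L = (Max+Min)/2 = (183+144)/510 = 327/510 = 0.64117… → L = 64.1%
L > 0.5 → S = Δ/(2-Max-Min) = 39/(510-183-144) = 39/183 = 0.21311… → S = 21.3%
(the 1/255 factors cancel in S and H, so raw channel differences can be used)
Max is G' → H = 60 × ((B-R)/Δ + 2) = 60 × ((147-144)/39 + 2)
  3/39 + 2 = 0.0769… + 2 = 2.0769…
  H = 60 × 2.0769… = 124.615…° → H = 124.6°
= HSL(124.6°, 21.3%, 64.1%)


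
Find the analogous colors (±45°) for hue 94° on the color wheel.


Base hue: 94°
Left analog: (94 - 45) mod 360 = 49°
Right analog: (94 + 45) mod 360 = 139°
Analogous hues = 49° and 139°


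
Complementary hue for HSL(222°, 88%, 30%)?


Complement = opposite side of color wheel = hue + 180°
H' = (222 + 180) mod 360 = 42°
S and L unchanged.
= HSL(42°, 88%, 30%)


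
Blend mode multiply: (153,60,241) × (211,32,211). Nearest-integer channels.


Multiply: C = A×B/255, rounded to nearest integer
R: 153×211/255 = 32283/255 ≈ 126.600 → 127
G: 60×32/255 = 1920/255 ≈ 7.529 → 8
B: 241×211/255 = 50851/255 ≈ 199.416 → 199
= RGB(127, 8, 199)


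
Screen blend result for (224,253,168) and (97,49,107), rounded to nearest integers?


Screen: C = 255 - (255-A)×(255-B)/255, rounded to nearest integer
R: 255 - (255-224)×(255-97)/255 = 255 - 4898/255 ≈ 255 - 19.208 = 235.792 → 236
G: 255 - (255-253)×(255-49)/255 = 255 - 412/255 ≈ 255 - 1.616 = 253.384 → 253
B: 255 - (255-168)×(255-107)/255 = 255 - 12876/255 ≈ 255 - 50.494 = 204.506 → 205
= RGB(236, 253, 205)


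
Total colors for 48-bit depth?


Colors = 2^bits = 2^48
= 281,474,976,710,656 colors


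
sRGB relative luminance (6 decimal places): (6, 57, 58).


Linearize each channel (sRGB transfer function): c = v/255; c_lin = c/12.92 if c ≤ 0.04045, else ((c+0.055)/1.055)^2.4
  R: 6/255 ≈ 0.023529 ≤ 0.04045 → 0.023529/12.92 ≈ 0.001821
  G: 57/255 ≈ 0.223529 > 0.04045 → ((0.223529+0.055)/1.055)^2.4 ≈ 0.040915
  B: 58/255 ≈ 0.227451 > 0.04045 → ((0.227451+0.055)/1.055)^2.4 ≈ 0.042311
R_lin = 0.001821, G_lin = 0.040915, B_lin = 0.042311
L = 0.2126×R + 0.7152×G + 0.0722×B
L = 0.2126×0.001821 + 0.7152×0.040915 + 0.0722×0.042311
L ≈ 0.032705


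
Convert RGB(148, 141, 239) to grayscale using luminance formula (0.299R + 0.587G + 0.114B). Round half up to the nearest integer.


Gray = 0.299×R + 0.587×G + 0.114×B
Gray = 0.299×148 + 0.587×141 + 0.114×239
Gray = 44.252 + 82.767 + 27.246
Gray = 154.265 → round half up → 154
Gray = 154


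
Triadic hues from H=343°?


Triadic: equally spaced at 120° intervals
H1 = 343°
H2 = (343 + 120) mod 360 = 103°
H3 = (343 + 240) mod 360 = 223°
Triadic = 343°, 103°, 223°


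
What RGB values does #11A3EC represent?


11 → 17 (R)
A3 → 163 (G)
EC → 236 (B)
= RGB(17, 163, 236)


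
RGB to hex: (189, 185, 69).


R = 189 → BD (hex)
G = 185 → B9 (hex)
B = 69 → 45 (hex)
Hex = #BDB945


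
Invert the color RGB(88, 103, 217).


Invert: (255-R, 255-G, 255-B)
R: 255-88 = 167
G: 255-103 = 152
B: 255-217 = 38
= RGB(167, 152, 38)


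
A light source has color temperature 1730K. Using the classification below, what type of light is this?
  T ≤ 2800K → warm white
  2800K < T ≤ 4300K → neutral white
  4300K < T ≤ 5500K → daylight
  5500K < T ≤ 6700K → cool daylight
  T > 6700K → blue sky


Temperature: 1730K
1730K ≤ 2800K → warm white
Classification: warm white


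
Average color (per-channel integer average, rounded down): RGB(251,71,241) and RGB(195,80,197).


Midpoint: each channel = ⌊(C₁+C₂)/2⌋
R: ⌊(251+195)/2⌋ = 223
G: ⌊(71+80)/2⌋ = 75
B: ⌊(241+197)/2⌋ = 219
= RGB(223, 75, 219)


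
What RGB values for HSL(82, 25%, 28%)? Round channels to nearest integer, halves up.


H=82°, S=0.25, L=0.28
C = (1-|2L-1|)×S = (1-|-0.44|)×0.25 = 0.14
H' = H/60 = 82/60 ≈ 1.3667; X = C×(1-|H' mod 2 - 1|) ≈ 0.0887
m = L - C/2 = 0.28 - 0.07 = 0.21
Sector ⌊H'⌋ = 1 → (R',G',B') = (≈0.0887, 0.14, 0.0)
RGB = ((R'+m)×255, (G'+m)×255, (B'+m)×255) = (76.16, 89.25, 53.55)
Round half up → RGB(76, 89, 54)
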